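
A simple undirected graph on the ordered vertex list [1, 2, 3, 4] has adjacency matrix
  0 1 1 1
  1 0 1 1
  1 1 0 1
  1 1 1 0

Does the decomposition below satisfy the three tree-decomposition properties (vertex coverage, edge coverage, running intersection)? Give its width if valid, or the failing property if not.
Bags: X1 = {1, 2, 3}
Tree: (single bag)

A tree decomposition must satisfy three properties: every vertex lies in some bag; for every edge, both endpoints lie together in some bag; and for every vertex, the bags containing it form a connected subtree. Here vertex 4 appears in no bag, so the decomposition is invalid.

No — vertex 4 appears in no bag.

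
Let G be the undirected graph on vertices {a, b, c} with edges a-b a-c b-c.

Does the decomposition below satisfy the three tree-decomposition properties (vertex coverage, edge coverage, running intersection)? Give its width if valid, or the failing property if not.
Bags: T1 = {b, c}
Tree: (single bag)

A tree decomposition must satisfy three properties: every vertex lies in some bag; for every edge, both endpoints lie together in some bag; and for every vertex, the bags containing it form a connected subtree. Here vertex a appears in no bag, so the decomposition is invalid.

No — vertex a appears in no bag.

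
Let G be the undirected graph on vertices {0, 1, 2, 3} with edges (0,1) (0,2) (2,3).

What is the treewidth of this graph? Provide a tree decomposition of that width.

Every bag has size at most 2, so the width is 2 − 1 = 1 and tw(G) ≤ 1. Since G has at least one edge (e.g. 2–0), it is not an edgeless graph, so tw(G) ≥ 1. Combining the bounds, tw(G) = 1.

Treewidth 1.
One such decomposition:
Bags: B1 = {0, 2}  B2 = {2, 3}  B3 = {0, 1}
Tree: B1–B2, B1–B3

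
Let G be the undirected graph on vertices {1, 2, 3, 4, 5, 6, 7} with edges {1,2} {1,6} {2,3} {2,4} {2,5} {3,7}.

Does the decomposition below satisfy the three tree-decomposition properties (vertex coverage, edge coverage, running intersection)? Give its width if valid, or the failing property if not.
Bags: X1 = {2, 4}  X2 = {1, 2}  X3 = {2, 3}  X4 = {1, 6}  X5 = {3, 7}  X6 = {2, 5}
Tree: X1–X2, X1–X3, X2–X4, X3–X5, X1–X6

Yes; width 1.

Checking the three conditions: (i) the bags cover all of {1, 2, 3, 4, 5, 6, 7}; (ii) for each edge, some bag contains both endpoints; (iii) the bags containing any fixed vertex form a subtree. All hold, so the decomposition is valid with width 2 − 1 = 1.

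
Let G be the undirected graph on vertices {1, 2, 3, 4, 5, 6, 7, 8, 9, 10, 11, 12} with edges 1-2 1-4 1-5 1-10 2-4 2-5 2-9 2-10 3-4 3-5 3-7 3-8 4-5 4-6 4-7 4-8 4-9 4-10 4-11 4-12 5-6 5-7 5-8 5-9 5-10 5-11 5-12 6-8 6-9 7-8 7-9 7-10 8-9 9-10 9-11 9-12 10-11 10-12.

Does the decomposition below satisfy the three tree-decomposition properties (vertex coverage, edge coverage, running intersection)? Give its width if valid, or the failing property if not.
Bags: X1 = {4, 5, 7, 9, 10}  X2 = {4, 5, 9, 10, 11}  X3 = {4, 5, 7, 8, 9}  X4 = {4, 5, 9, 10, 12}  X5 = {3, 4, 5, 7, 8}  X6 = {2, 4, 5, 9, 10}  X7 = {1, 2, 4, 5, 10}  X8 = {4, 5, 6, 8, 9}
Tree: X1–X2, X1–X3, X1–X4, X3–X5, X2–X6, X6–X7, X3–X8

Every vertex of G appears in some bag (union = {1, 2, 3, 4, 5, 6, 7, 8, 9, 10, 11, 12}); every edge is covered by a bag; and for each vertex v the set of bags containing v is connected in the bag tree. The decomposition is therefore valid. The largest bag has 5 vertices, so the width is 4.

Yes; width 4.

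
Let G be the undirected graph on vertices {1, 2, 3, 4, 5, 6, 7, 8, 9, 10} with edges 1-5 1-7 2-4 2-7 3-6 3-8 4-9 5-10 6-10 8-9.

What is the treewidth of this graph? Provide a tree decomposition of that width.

Every bag has size at most 3, so the width is 3 − 1 = 2 and tw(G) ≤ 2. Since 5–1–7–2–4–9–8–3–6–10–5 is a cycle in G, G is not acyclic. Forests are exactly the graphs of treewidth ≤ 1, so tw(G) ≥ 2. Therefore the treewidth is 2.

Treewidth 2.
One optimal decomposition is:
Bags: B1 = {1, 5, 7}  B2 = {2, 5, 7}  B3 = {2, 4, 5}  B4 = {4, 5, 9}  B5 = {5, 8, 9}  B6 = {3, 5, 8}  B7 = {3, 5, 6}  B8 = {5, 6, 10}
Tree: B1–B2, B2–B3, B3–B4, B4–B5, B5–B6, B6–B7, B7–B8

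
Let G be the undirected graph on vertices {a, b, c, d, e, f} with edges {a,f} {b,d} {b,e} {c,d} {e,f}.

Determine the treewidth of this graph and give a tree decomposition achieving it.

Treewidth 1.
One such decomposition:
Bags: B1 = {a, f}  B2 = {e, f}  B3 = {b, e}  B4 = {b, d}  B5 = {c, d}
Tree: B1–B2, B2–B3, B3–B4, B4–B5

Every bag has size at most 2, so the width is 2 − 1 = 1 and tw(G) ≤ 1. Any graph with an edge has treewidth ≥ 1, and G has the edge a–f. Therefore the treewidth is 1.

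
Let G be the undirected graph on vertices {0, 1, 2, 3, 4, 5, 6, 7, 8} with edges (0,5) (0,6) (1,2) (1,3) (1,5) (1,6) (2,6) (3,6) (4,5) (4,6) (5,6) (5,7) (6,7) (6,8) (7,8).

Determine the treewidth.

2

A width-2 tree decomposition is:
Bags: B1 = {0, 5, 6}  B2 = {1, 5, 6}  B3 = {1, 2, 6}  B4 = {4, 5, 6}  B5 = {5, 6, 7}  B6 = {1, 3, 6}  B7 = {6, 7, 8}
Tree: B1–B2, B2–B3, B2–B4, B2–B5, B3–B6, B5–B7
Each bag holds 3 vertices, so the decomposition has width 2, which upper-bounds the treewidth. Conversely, {6, 7, 8} is a clique of size 3, and the vertices of any clique must share a bag in every tree decomposition; so some bag has ≥ 3 vertices and tw(G) ≥ 2. Hence tw(G) = 2 exactly.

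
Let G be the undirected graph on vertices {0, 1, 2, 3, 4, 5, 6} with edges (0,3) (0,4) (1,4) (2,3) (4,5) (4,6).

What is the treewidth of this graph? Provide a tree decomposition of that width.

The largest bag has 2 vertices, giving width 1; this decomposition certifies tw(G) ≤ 1. G has an edge, so its treewidth is at least 1. Hence tw(G) = 1 exactly.

Treewidth 1.
One such decomposition:
Bags: B1 = {0, 4}  B2 = {4, 6}  B3 = {0, 3}  B4 = {1, 4}  B5 = {4, 5}  B6 = {2, 3}
Tree: B1–B2, B1–B3, B1–B4, B2–B5, B3–B6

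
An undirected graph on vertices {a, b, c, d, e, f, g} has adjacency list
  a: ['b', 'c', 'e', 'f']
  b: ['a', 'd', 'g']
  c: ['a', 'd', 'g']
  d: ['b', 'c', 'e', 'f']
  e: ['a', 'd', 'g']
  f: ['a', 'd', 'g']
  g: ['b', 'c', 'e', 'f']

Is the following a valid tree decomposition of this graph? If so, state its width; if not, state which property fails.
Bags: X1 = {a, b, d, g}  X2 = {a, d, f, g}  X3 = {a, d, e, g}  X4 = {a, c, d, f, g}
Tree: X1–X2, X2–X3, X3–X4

A tree decomposition must satisfy three properties: every vertex lies in some bag; for every edge, both endpoints lie together in some bag; and for every vertex, the bags containing it form a connected subtree. Here bags containing vertex f are not connected in the tree, so the decomposition is invalid.

No — bags containing vertex f are not connected in the tree.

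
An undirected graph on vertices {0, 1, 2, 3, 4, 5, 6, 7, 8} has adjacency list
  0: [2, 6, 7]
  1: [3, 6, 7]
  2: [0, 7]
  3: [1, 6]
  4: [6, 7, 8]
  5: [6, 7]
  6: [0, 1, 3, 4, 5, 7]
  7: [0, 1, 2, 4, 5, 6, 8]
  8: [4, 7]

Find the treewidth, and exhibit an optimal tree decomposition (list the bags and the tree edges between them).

Each bag holds 3 vertices, so the decomposition has width 2, which upper-bounds the treewidth. On the other hand G contains the 3-clique {1, 3, 6}. A clique must lie in a single bag of any decomposition, so no decomposition can have width below 2. Therefore the treewidth is 2.

Treewidth 2.
One such decomposition:
Bags: B1 = {5, 6, 7}  B2 = {4, 6, 7}  B3 = {0, 6, 7}  B4 = {4, 7, 8}  B5 = {0, 2, 7}  B6 = {1, 6, 7}  B7 = {1, 3, 6}
Tree: B1–B2, B2–B3, B2–B4, B3–B5, B1–B6, B6–B7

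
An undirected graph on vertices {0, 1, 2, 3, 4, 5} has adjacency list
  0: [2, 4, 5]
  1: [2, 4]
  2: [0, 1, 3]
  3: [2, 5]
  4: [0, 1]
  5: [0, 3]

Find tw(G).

2

A width-2 tree decomposition is:
Bags: B1 = {2, 3, 5}  B2 = {0, 2, 5}  B3 = {0, 1, 2}  B4 = {0, 1, 4}
Tree: B1–B2, B2–B3, B3–B4
The largest bag has 3 vertices, giving width 2; this decomposition certifies tw(G) ≤ 2. Since 3–5–0–2–3 is a cycle in G, G is not acyclic. Forests are exactly the graphs of treewidth ≤ 1, so tw(G) ≥ 2. The upper and lower bounds meet at 2, so that is the treewidth.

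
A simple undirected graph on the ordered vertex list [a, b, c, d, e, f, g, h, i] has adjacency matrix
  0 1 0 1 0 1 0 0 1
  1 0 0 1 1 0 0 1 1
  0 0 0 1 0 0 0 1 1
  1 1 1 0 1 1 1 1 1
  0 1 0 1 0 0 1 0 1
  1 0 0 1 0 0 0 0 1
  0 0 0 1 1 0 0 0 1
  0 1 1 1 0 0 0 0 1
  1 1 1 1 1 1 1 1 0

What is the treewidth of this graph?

A width-3 tree decomposition is:
Bags: B1 = {a, b, d, i}  B2 = {a, d, f, i}  B3 = {b, d, h, i}  B4 = {b, d, e, i}  B5 = {c, d, h, i}  B6 = {d, e, g, i}
Tree: B1–B2, B1–B3, B1–B4, B3–B5, B4–B6
Every bag has size at most 4, so the width is 4 − 1 = 3 and tw(G) ≤ 3. Conversely, {d, e, g, i} is a clique of size 4, and the vertices of any clique must share a bag in every tree decomposition; so some bag has ≥ 4 vertices and tw(G) ≥ 3. The upper and lower bounds meet at 3, so that is the treewidth.

3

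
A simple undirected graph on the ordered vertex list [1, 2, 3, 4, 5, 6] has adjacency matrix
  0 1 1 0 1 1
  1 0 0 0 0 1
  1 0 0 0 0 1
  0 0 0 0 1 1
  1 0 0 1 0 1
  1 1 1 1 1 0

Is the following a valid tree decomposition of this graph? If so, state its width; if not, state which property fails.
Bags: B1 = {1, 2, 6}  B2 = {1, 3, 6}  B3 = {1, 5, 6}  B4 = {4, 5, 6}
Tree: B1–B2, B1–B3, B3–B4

Yes; width 2.

Checking the three conditions: (i) the bags cover all of {1, 2, 3, 4, 5, 6}; (ii) for each edge, some bag contains both endpoints; (iii) the bags containing any fixed vertex form a subtree. All hold, so the decomposition is valid with width 3 − 1 = 2.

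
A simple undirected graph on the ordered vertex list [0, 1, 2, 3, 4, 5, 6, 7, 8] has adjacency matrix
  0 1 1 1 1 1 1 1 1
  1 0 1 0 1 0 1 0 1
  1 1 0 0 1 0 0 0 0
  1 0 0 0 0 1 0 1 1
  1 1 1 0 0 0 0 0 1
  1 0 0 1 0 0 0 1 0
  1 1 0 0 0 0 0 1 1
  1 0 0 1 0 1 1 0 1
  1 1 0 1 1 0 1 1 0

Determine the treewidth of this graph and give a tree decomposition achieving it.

Every bag has size at most 4, so the width is 4 − 1 = 3 and tw(G) ≤ 3. For the lower bound, the 4 vertices {0, 1, 4, 8} are pairwise adjacent, and any tree decomposition puts a clique entirely inside one bag — forcing width ≥ 3. Therefore the treewidth is 3.

Treewidth 3.
One such decomposition:
Bags: B1 = {0, 6, 7, 8}  B2 = {0, 3, 7, 8}  B3 = {0, 1, 6, 8}  B4 = {0, 1, 4, 8}  B5 = {0, 3, 5, 7}  B6 = {0, 1, 2, 4}
Tree: B1–B2, B1–B3, B3–B4, B2–B5, B4–B6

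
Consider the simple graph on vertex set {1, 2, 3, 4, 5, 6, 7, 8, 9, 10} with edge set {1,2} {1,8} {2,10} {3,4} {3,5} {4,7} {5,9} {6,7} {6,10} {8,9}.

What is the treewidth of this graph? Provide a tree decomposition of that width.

The largest bag has 3 vertices, giving width 2; this decomposition certifies tw(G) ≤ 2. Since 4–3–5–9–8–1–2–10–6–7–4 is a cycle in G, G is not acyclic. Forests are exactly the graphs of treewidth ≤ 1, so tw(G) ≥ 2. Therefore the treewidth is 2.

Treewidth 2.
Bags: B1 = {3, 4, 5}  B2 = {4, 5, 9}  B3 = {4, 8, 9}  B4 = {1, 4, 8}  B5 = {1, 2, 4}  B6 = {2, 4, 10}  B7 = {4, 6, 10}  B8 = {4, 6, 7}
Tree: B1–B2, B2–B3, B3–B4, B4–B5, B5–B6, B6–B7, B7–B8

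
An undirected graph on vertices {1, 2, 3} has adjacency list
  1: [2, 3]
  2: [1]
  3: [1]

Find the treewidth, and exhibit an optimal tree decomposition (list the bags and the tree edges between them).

Treewidth 1.
One optimal decomposition is:
Bags: B1 = {1, 2}  B2 = {1, 3}
Tree: B1–B2

Each bag holds 2 vertices, so the decomposition has width 1, which upper-bounds the treewidth. Since G has at least one edge (e.g. 2–1), it is not an edgeless graph, so tw(G) ≥ 1. Therefore the treewidth is 1.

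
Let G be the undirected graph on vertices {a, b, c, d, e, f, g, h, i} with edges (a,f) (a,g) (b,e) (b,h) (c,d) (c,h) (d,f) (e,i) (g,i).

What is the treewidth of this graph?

A width-2 tree decomposition is:
Bags: B1 = {b, e, i}  B2 = {b, g, i}  B3 = {a, b, g}  B4 = {a, b, f}  B5 = {b, d, f}  B6 = {b, c, d}  B7 = {b, c, h}
Tree: B1–B2, B2–B3, B3–B4, B4–B5, B5–B6, B6–B7
Each bag holds 3 vertices, so the decomposition has width 2, which upper-bounds the treewidth. The edges b–e–i–g–a–f–d–c–h–b form a cycle, so G is not a tree and its treewidth is at least 2. Therefore the treewidth is 2.

2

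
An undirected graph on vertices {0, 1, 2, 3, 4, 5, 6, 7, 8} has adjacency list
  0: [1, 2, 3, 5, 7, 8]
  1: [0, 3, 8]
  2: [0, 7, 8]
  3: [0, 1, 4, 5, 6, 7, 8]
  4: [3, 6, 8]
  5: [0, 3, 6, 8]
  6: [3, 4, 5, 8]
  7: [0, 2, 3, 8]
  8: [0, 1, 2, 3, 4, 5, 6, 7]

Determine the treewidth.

3

A width-3 tree decomposition is:
Bags: B1 = {0, 3, 7, 8}  B2 = {0, 1, 3, 8}  B3 = {0, 3, 5, 8}  B4 = {3, 5, 6, 8}  B5 = {0, 2, 7, 8}  B6 = {3, 4, 6, 8}
Tree: B1–B2, B1–B3, B3–B4, B1–B5, B4–B6
Each bag holds 4 vertices, so the decomposition has width 3, which upper-bounds the treewidth. Conversely, {0, 2, 7, 8} is a clique of size 4, and the vertices of any clique must share a bag in every tree decomposition; so some bag has ≥ 4 vertices and tw(G) ≥ 3. Combining the bounds, tw(G) = 3.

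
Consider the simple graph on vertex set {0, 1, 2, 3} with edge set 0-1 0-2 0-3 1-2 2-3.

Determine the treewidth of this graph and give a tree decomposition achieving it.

Each bag holds 3 vertices, so the decomposition has width 2, which upper-bounds the treewidth. Conversely, {0, 1, 2} is a clique of size 3, and the vertices of any clique must share a bag in every tree decomposition; so some bag has ≥ 3 vertices and tw(G) ≥ 2. Combining the bounds, tw(G) = 2.

Treewidth 2.
One such decomposition:
Bags: B1 = {0, 2, 3}  B2 = {0, 1, 2}
Tree: B1–B2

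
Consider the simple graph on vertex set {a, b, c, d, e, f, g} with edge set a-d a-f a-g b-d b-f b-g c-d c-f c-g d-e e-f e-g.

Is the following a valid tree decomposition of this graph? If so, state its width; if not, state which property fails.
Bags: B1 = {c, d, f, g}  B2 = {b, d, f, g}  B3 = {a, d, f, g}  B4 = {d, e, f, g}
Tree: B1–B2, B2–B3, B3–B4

Yes; width 3.

Checking the three conditions: (i) the bags cover all of {a, b, c, d, e, f, g}; (ii) for each edge, some bag contains both endpoints; (iii) the bags containing any fixed vertex form a subtree. All hold, so the decomposition is valid with width 4 − 1 = 3.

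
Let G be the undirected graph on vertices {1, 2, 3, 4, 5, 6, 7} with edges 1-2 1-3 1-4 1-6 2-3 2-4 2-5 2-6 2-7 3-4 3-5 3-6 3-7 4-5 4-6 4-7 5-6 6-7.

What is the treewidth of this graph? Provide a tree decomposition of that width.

Treewidth 4.
Bags: B1 = {1, 2, 3, 4, 6}  B2 = {2, 3, 4, 6, 7}  B3 = {2, 3, 4, 5, 6}
Tree: B1–B2, B2–B3

Every bag has size at most 5, so the width is 5 − 1 = 4 and tw(G) ≤ 4. For the lower bound, the 5 vertices {1, 2, 3, 4, 6} are pairwise adjacent, and any tree decomposition puts a clique entirely inside one bag — forcing width ≥ 4. Hence tw(G) = 4 exactly.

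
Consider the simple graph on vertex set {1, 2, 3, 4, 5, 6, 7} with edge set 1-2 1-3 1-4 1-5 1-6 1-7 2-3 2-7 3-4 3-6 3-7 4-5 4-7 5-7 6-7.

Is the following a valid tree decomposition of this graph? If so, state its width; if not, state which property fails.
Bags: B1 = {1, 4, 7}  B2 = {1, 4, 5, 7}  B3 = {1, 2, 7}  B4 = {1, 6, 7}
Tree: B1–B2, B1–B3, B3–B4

No — vertex 3 appears in no bag.

A tree decomposition must satisfy three properties: every vertex lies in some bag; for every edge, both endpoints lie together in some bag; and for every vertex, the bags containing it form a connected subtree. Here vertex 3 appears in no bag, so the decomposition is invalid.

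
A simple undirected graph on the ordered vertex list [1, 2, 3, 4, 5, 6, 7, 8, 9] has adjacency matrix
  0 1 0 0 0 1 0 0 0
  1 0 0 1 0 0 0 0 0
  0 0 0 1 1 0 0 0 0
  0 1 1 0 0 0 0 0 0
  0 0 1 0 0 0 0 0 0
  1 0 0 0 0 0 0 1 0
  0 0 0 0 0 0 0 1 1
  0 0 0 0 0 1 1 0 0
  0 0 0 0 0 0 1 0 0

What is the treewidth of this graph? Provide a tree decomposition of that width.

The largest bag has 2 vertices, giving width 1; this decomposition certifies tw(G) ≤ 1. G has an edge, so its treewidth is at least 1. Therefore the treewidth is 1.

Treewidth 1.
Bags: B1 = {7, 9}  B2 = {7, 8}  B3 = {6, 8}  B4 = {1, 6}  B5 = {1, 2}  B6 = {2, 4}  B7 = {3, 4}  B8 = {3, 5}
Tree: B1–B2, B2–B3, B3–B4, B4–B5, B5–B6, B6–B7, B7–B8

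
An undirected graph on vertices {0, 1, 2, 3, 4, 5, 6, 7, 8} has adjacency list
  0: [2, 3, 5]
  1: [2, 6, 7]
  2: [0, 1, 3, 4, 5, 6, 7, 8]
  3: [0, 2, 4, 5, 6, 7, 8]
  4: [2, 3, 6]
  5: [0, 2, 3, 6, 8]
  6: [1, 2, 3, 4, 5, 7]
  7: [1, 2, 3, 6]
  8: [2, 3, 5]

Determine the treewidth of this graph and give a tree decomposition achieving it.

Every bag has size at most 4, so the width is 4 − 1 = 3 and tw(G) ≤ 3. Conversely, {1, 2, 6, 7} is a clique of size 4, and the vertices of any clique must share a bag in every tree decomposition; so some bag has ≥ 4 vertices and tw(G) ≥ 3. The upper and lower bounds meet at 3, so that is the treewidth.

Treewidth 3.
Bags: B1 = {1, 2, 6, 7}  B2 = {2, 3, 6, 7}  B3 = {2, 3, 5, 6}  B4 = {2, 3, 5, 8}  B5 = {0, 2, 3, 5}  B6 = {2, 3, 4, 6}
Tree: B1–B2, B2–B3, B3–B4, B3–B5, B3–B6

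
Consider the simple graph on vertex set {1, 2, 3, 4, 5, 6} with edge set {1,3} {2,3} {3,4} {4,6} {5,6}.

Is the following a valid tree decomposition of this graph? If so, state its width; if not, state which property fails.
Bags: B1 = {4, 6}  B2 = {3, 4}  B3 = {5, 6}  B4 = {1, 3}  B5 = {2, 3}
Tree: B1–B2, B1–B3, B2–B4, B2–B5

Yes; width 1.

Every vertex of G appears in some bag (union = {1, 2, 3, 4, 5, 6}); every edge is covered by a bag; and for each vertex v the set of bags containing v is connected in the bag tree. The decomposition is therefore valid. The largest bag has 2 vertices, so the width is 1.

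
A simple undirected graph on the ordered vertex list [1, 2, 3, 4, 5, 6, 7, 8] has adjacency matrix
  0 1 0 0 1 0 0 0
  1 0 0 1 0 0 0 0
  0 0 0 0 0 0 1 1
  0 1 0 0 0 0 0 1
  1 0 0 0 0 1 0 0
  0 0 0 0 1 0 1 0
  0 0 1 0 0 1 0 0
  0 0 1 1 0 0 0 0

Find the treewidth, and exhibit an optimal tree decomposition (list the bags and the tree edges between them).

Every bag has size at most 3, so the width is 3 − 1 = 2 and tw(G) ≤ 2. The edges 7–6–5–1–2–4–8–3–7 form a cycle, so G is not a tree and its treewidth is at least 2. Combining the bounds, tw(G) = 2.

Treewidth 2.
One such decomposition:
Bags: B1 = {5, 6, 7}  B2 = {1, 5, 7}  B3 = {1, 2, 7}  B4 = {2, 4, 7}  B5 = {4, 7, 8}  B6 = {3, 7, 8}
Tree: B1–B2, B2–B3, B3–B4, B4–B5, B5–B6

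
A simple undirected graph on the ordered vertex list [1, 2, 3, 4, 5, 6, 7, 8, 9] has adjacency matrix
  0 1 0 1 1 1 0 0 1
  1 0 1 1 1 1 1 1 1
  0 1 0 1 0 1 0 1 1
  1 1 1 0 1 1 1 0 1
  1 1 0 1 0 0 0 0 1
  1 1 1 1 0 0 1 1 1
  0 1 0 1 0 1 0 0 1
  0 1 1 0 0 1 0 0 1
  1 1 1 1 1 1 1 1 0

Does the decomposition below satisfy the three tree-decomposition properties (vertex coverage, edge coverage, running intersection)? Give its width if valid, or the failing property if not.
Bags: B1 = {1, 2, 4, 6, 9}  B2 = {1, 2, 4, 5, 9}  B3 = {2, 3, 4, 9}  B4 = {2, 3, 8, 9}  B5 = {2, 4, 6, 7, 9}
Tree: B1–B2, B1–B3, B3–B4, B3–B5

A tree decomposition must satisfy three properties: every vertex lies in some bag; for every edge, both endpoints lie together in some bag; and for every vertex, the bags containing it form a connected subtree. Here edge (6,3) lies in no bag, so the decomposition is invalid.

No — edge (6,3) lies in no bag.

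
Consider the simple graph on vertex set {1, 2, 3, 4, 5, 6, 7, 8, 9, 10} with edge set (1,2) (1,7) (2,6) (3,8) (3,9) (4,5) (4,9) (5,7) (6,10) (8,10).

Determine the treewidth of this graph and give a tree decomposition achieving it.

Treewidth 2.
Bags: B1 = {4, 5, 9}  B2 = {5, 7, 9}  B3 = {1, 7, 9}  B4 = {1, 2, 9}  B5 = {2, 6, 9}  B6 = {6, 9, 10}  B7 = {8, 9, 10}  B8 = {3, 8, 9}
Tree: B1–B2, B2–B3, B3–B4, B4–B5, B5–B6, B6–B7, B7–B8

The largest bag has 3 vertices, giving width 2; this decomposition certifies tw(G) ≤ 2. The edges 9–4–5–7–1–2–6–10–8–3–9 form a cycle, so G is not a tree and its treewidth is at least 2. The upper and lower bounds meet at 2, so that is the treewidth.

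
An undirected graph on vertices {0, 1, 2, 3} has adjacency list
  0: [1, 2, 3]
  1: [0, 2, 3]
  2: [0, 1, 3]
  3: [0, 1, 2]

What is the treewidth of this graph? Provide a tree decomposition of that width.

With just one bag of size 4, the width is 4 − 1 = 3, so tw(G) ≤ 3. Conversely, {0, 1, 2, 3} is a clique of size 4, and the vertices of any clique must share a bag in every tree decomposition; so some bag has ≥ 4 vertices and tw(G) ≥ 3. Combining the bounds, tw(G) = 3.

Treewidth 3.
One optimal decomposition is:
Bags: B1 = {0, 1, 2, 3}
Tree: (single bag)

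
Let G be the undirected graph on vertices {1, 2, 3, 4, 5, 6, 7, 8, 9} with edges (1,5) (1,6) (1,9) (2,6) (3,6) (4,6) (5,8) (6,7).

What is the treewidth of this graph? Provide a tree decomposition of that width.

Each bag holds 2 vertices, so the decomposition has width 1, which upper-bounds the treewidth. Since G has at least one edge (e.g. 6–7), it is not an edgeless graph, so tw(G) ≥ 1. Therefore the treewidth is 1.

Treewidth 1.
One optimal decomposition is:
Bags: B1 = {6, 7}  B2 = {1, 6}  B3 = {2, 6}  B4 = {1, 9}  B5 = {3, 6}  B6 = {1, 5}  B7 = {5, 8}  B8 = {4, 6}
Tree: B1–B2, B1–B3, B2–B4, B2–B5, B2–B6, B6–B7, B1–B8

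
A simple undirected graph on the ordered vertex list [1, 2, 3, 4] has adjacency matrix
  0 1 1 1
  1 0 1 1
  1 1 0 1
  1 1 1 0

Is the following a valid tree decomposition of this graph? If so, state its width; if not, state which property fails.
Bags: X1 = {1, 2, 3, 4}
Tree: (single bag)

Yes; width 3.

Vertex coverage: the bags together contain {1, 2, 3, 4}, the full vertex set. Edge coverage: each edge of G has both endpoints in at least one bag. Running intersection: for every vertex, the bags containing it form a connected subtree. All three properties hold, so this is a valid tree decomposition of width max|bag| − 1 = 3, and hence tw(G) ≤ 3.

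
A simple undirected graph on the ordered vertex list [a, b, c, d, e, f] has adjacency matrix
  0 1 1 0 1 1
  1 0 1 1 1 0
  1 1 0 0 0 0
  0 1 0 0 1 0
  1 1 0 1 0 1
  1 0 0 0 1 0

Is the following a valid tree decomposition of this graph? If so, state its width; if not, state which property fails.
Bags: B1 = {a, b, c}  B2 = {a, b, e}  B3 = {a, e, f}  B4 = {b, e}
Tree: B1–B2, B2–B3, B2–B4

A tree decomposition must satisfy three properties: every vertex lies in some bag; for every edge, both endpoints lie together in some bag; and for every vertex, the bags containing it form a connected subtree. Here vertex d appears in no bag, so the decomposition is invalid.

No — vertex d appears in no bag.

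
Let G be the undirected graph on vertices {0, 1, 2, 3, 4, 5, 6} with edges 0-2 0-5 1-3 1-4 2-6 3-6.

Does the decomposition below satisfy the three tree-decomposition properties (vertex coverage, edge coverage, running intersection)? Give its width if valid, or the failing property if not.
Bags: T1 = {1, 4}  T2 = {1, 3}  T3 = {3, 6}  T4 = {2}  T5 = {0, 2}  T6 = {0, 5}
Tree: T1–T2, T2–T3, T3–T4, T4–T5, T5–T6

A tree decomposition must satisfy three properties: every vertex lies in some bag; for every edge, both endpoints lie together in some bag; and for every vertex, the bags containing it form a connected subtree. Here edge (6,2) lies in no bag, so the decomposition is invalid.

No — edge (6,2) lies in no bag.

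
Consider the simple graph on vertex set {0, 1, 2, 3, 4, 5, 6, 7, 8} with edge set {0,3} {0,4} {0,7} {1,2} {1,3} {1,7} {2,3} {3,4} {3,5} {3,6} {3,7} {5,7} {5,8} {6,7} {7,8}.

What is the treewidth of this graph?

2

A width-2 tree decomposition is:
Bags: B1 = {0, 3, 7}  B2 = {0, 3, 4}  B3 = {1, 3, 7}  B4 = {3, 5, 7}  B5 = {3, 6, 7}  B6 = {5, 7, 8}  B7 = {1, 2, 3}
Tree: B1–B2, B1–B3, B3–B4, B1–B5, B4–B6, B3–B7
Each bag holds 3 vertices, so the decomposition has width 2, which upper-bounds the treewidth. Conversely, {5, 7, 8} is a clique of size 3, and the vertices of any clique must share a bag in every tree decomposition; so some bag has ≥ 3 vertices and tw(G) ≥ 2. Hence tw(G) = 2 exactly.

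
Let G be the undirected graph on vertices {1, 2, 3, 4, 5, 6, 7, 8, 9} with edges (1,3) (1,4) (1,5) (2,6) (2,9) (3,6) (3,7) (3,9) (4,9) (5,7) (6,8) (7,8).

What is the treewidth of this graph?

A width-3 tree decomposition is:
Bags: B1 = {1, 2, 4, 9}  B2 = {1, 2, 3, 9}  B3 = {1, 2, 3, 6}  B4 = {1, 3, 5, 6}  B5 = {3, 5, 6, 7}  B6 = {5, 6, 7, 8}
Tree: B1–B2, B2–B3, B3–B4, B4–B5, B5–B6
Each bag holds 4 vertices, so the decomposition has width 3, which upper-bounds the treewidth. For the lower bound: the 4 vertex sets {2,4,9}, {1}, {3}, {5,6,7,8} are disjoint, each induces a connected subgraph, and every pair is joined by at least one edge of G. Contracting each set to a single vertex therefore yields K_{4} as a minor, and since treewidth is minor-monotone, tw(G) ≥ tw(K_{4}) = 3. Combining the bounds, tw(G) = 3.

3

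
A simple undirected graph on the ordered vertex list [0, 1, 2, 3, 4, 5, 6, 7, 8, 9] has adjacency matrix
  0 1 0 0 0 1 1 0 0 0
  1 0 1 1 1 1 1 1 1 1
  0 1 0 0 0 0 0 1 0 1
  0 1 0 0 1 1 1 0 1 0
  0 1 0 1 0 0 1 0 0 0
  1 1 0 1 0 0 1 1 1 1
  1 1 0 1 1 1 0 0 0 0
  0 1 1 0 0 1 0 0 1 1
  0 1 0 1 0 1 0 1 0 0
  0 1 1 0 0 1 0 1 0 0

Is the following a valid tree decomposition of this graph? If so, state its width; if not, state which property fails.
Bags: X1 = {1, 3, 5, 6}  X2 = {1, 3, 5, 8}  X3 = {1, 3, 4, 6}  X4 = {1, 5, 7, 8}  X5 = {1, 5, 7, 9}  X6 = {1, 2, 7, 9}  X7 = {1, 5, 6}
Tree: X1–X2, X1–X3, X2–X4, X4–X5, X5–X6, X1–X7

A tree decomposition must satisfy three properties: every vertex lies in some bag; for every edge, both endpoints lie together in some bag; and for every vertex, the bags containing it form a connected subtree. Here vertex 0 appears in no bag, so the decomposition is invalid.

No — vertex 0 appears in no bag.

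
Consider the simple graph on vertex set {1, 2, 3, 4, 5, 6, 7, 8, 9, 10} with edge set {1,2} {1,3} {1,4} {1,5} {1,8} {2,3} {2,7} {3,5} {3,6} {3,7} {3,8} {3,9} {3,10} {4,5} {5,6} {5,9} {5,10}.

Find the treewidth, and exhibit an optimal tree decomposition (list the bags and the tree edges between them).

Treewidth 2.
One such decomposition:
Bags: B1 = {1, 3, 5}  B2 = {1, 2, 3}  B3 = {3, 5, 9}  B4 = {1, 3, 8}  B5 = {2, 3, 7}  B6 = {3, 5, 6}  B7 = {3, 5, 10}  B8 = {1, 4, 5}
Tree: B1–B2, B1–B3, B1–B4, B2–B5, B3–B6, B3–B7, B1–B8

Every bag has size at most 3, so the width is 3 − 1 = 2 and tw(G) ≤ 2. Conversely, {1, 3, 8} is a clique of size 3, and the vertices of any clique must share a bag in every tree decomposition; so some bag has ≥ 3 vertices and tw(G) ≥ 2. Combining the bounds, tw(G) = 2.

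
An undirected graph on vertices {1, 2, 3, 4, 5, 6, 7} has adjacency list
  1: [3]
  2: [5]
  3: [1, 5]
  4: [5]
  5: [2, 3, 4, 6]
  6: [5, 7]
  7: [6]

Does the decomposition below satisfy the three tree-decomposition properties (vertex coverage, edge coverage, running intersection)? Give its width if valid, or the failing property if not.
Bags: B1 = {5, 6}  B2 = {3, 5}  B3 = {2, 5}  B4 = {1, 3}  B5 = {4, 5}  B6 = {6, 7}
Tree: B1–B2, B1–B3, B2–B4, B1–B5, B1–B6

Vertex coverage: the bags together contain {1, 2, 3, 4, 5, 6, 7}, the full vertex set. Edge coverage: each edge of G has both endpoints in at least one bag. Running intersection: for every vertex, the bags containing it form a connected subtree. All three properties hold, so this is a valid tree decomposition of width max|bag| − 1 = 1, and hence tw(G) ≤ 1.

Yes; width 1.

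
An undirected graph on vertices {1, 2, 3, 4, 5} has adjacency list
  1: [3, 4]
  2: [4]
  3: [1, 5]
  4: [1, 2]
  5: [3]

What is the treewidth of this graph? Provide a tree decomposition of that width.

Treewidth 1.
Bags: B1 = {3, 5}  B2 = {1, 3}  B3 = {1, 4}  B4 = {2, 4}
Tree: B1–B2, B2–B3, B3–B4

The largest bag has 2 vertices, giving width 1; this decomposition certifies tw(G) ≤ 1. Since G has at least one edge (e.g. 5–3), it is not an edgeless graph, so tw(G) ≥ 1. Hence tw(G) = 1 exactly.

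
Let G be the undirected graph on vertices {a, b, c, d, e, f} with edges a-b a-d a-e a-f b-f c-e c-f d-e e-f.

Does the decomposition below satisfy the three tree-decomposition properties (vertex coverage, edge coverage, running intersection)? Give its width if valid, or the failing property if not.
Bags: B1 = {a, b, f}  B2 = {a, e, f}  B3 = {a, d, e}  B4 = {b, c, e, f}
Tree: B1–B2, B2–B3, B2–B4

A tree decomposition must satisfy three properties: every vertex lies in some bag; for every edge, both endpoints lie together in some bag; and for every vertex, the bags containing it form a connected subtree. Here bags containing vertex b are not connected in the tree, so the decomposition is invalid.

No — bags containing vertex b are not connected in the tree.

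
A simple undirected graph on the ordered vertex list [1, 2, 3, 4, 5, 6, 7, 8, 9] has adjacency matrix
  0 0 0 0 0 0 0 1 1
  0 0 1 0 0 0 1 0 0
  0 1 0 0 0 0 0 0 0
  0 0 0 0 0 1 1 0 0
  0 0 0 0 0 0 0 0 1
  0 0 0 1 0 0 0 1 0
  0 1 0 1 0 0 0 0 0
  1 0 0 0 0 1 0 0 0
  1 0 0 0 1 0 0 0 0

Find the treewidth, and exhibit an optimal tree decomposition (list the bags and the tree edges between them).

The largest bag has 2 vertices, giving width 1; this decomposition certifies tw(G) ≤ 1. G has an edge, so its treewidth is at least 1. Therefore the treewidth is 1.

Treewidth 1.
One such decomposition:
Bags: B1 = {5, 9}  B2 = {1, 9}  B3 = {1, 8}  B4 = {6, 8}  B5 = {4, 6}  B6 = {4, 7}  B7 = {2, 7}  B8 = {2, 3}
Tree: B1–B2, B2–B3, B3–B4, B4–B5, B5–B6, B6–B7, B7–B8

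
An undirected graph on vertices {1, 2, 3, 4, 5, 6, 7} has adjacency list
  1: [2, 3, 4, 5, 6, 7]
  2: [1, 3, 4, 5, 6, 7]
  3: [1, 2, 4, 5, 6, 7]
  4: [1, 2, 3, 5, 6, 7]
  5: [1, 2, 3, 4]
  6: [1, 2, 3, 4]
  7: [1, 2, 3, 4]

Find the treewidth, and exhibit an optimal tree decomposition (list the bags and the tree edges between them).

Treewidth 4.
Bags: B1 = {1, 2, 3, 4, 5}  B2 = {1, 2, 3, 4, 6}  B3 = {1, 2, 3, 4, 7}
Tree: B1–B2, B1–B3

Each bag holds 5 vertices, so the decomposition has width 4, which upper-bounds the treewidth. Conversely, {1, 2, 3, 4, 5} is a clique of size 5, and the vertices of any clique must share a bag in every tree decomposition; so some bag has ≥ 5 vertices and tw(G) ≥ 4. Combining the bounds, tw(G) = 4.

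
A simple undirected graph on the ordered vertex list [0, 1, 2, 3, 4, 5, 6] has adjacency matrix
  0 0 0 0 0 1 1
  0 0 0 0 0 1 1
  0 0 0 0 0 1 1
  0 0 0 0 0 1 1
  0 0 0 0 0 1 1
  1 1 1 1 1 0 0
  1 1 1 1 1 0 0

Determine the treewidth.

A width-2 tree decomposition is:
Bags: B1 = {2, 5, 6}  B2 = {0, 5, 6}  B3 = {3, 5, 6}  B4 = {4, 5, 6}  B5 = {1, 5, 6}
Tree: B1–B2, B2–B3, B3–B4, B4–B5
The largest bag has 3 vertices, giving width 2; this decomposition certifies tw(G) ≤ 2. The edges 6–2–5–0–6 form a cycle, so G is not a tree and its treewidth is at least 2. Combining the bounds, tw(G) = 2.

2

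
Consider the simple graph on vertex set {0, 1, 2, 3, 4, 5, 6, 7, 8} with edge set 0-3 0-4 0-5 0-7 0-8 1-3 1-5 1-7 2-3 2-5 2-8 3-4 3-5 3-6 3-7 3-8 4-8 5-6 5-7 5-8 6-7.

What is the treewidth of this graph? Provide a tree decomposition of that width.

Treewidth 3.
Bags: B1 = {0, 3, 5, 7}  B2 = {1, 3, 5, 7}  B3 = {0, 3, 5, 8}  B4 = {0, 3, 4, 8}  B5 = {3, 5, 6, 7}  B6 = {2, 3, 5, 8}
Tree: B1–B2, B1–B3, B3–B4, B2–B5, B3–B6

Each bag holds 4 vertices, so the decomposition has width 3, which upper-bounds the treewidth. For the lower bound, the 4 vertices {0, 3, 4, 8} are pairwise adjacent, and any tree decomposition puts a clique entirely inside one bag — forcing width ≥ 3. Therefore the treewidth is 3.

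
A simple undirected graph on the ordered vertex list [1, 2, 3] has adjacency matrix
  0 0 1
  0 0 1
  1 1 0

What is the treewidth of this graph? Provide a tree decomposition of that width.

Treewidth 1.
One such decomposition:
Bags: B1 = {2, 3}  B2 = {1, 3}
Tree: B1–B2

Every bag has size at most 2, so the width is 2 − 1 = 1 and tw(G) ≤ 1. G has an edge, so its treewidth is at least 1. Hence tw(G) = 1 exactly.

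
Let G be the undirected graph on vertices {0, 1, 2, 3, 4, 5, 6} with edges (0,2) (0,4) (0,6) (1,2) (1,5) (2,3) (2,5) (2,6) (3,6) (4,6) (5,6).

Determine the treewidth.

A width-2 tree decomposition is:
Bags: B1 = {2, 5, 6}  B2 = {1, 2, 5}  B3 = {0, 2, 6}  B4 = {0, 4, 6}  B5 = {2, 3, 6}
Tree: B1–B2, B1–B3, B3–B4, B3–B5
The largest bag has 3 vertices, giving width 2; this decomposition certifies tw(G) ≤ 2. Conversely, {1, 2, 5} is a clique of size 3, and the vertices of any clique must share a bag in every tree decomposition; so some bag has ≥ 3 vertices and tw(G) ≥ 2. The upper and lower bounds meet at 2, so that is the treewidth.

2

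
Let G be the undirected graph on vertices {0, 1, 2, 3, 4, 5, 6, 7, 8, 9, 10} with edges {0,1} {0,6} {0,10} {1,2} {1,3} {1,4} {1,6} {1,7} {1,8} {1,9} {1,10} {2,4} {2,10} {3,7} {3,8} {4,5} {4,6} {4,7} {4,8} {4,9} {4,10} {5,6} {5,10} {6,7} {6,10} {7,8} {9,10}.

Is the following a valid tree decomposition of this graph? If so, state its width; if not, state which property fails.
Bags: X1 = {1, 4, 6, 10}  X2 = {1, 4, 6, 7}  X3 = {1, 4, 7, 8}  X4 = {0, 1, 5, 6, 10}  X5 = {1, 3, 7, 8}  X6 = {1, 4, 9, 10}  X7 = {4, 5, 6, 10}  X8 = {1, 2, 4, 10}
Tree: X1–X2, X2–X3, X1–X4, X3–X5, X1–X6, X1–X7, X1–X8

No — bags containing vertex 5 are not connected in the tree.

A tree decomposition must satisfy three properties: every vertex lies in some bag; for every edge, both endpoints lie together in some bag; and for every vertex, the bags containing it form a connected subtree. Here bags containing vertex 5 are not connected in the tree, so the decomposition is invalid.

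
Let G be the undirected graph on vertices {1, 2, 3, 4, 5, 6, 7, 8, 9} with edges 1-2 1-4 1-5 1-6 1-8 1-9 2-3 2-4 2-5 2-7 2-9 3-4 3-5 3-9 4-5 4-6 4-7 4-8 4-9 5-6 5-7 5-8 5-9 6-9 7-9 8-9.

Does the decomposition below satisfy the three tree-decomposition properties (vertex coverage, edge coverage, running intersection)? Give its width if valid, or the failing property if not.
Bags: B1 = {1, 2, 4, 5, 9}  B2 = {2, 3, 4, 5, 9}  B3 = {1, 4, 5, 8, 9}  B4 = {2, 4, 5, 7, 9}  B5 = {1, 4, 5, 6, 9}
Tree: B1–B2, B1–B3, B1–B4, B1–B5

Checking the three conditions: (i) the bags cover all of {1, 2, 3, 4, 5, 6, 7, 8, 9}; (ii) for each edge, some bag contains both endpoints; (iii) the bags containing any fixed vertex form a subtree. All hold, so the decomposition is valid with width 5 − 1 = 4.

Yes; width 4.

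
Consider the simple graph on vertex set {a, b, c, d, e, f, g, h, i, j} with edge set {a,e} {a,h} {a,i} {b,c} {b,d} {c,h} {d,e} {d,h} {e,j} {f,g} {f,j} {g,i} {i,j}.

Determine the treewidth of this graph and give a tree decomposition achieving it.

Treewidth 2.
Bags: B1 = {b, c, d}  B2 = {c, d, h}  B3 = {d, e, h}  B4 = {a, e, h}  B5 = {a, e, j}  B6 = {a, i, j}  B7 = {f, i, j}  B8 = {f, g, i}
Tree: B1–B2, B2–B3, B3–B4, B4–B5, B5–B6, B6–B7, B7–B8

Each bag holds 3 vertices, so the decomposition has width 2, which upper-bounds the treewidth. Since b–c–h–d–b is a cycle in G, G is not acyclic. Forests are exactly the graphs of treewidth ≤ 1, so tw(G) ≥ 2. The upper and lower bounds meet at 2, so that is the treewidth.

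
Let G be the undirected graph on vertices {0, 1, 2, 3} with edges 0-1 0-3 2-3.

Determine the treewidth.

A width-1 tree decomposition is:
Bags: B1 = {0, 1}  B2 = {0, 3}  B3 = {2, 3}
Tree: B1–B2, B2–B3
Each bag holds 2 vertices, so the decomposition has width 1, which upper-bounds the treewidth. Any graph with an edge has treewidth ≥ 1, and G has the edge 1–0. Combining the bounds, tw(G) = 1.

1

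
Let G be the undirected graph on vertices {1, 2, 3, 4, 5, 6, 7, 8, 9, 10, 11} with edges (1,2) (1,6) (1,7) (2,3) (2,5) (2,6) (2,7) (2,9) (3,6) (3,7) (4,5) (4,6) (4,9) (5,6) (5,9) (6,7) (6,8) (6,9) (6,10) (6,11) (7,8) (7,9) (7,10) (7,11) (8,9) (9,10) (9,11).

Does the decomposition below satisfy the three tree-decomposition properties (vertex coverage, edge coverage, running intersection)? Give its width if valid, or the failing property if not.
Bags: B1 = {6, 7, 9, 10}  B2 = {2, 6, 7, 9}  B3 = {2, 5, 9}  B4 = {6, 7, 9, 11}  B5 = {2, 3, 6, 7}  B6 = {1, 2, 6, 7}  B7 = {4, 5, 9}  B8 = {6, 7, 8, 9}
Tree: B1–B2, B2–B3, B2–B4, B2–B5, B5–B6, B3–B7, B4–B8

No — edge (6,5) lies in no bag.

A tree decomposition must satisfy three properties: every vertex lies in some bag; for every edge, both endpoints lie together in some bag; and for every vertex, the bags containing it form a connected subtree. Here edge (6,5) lies in no bag, so the decomposition is invalid.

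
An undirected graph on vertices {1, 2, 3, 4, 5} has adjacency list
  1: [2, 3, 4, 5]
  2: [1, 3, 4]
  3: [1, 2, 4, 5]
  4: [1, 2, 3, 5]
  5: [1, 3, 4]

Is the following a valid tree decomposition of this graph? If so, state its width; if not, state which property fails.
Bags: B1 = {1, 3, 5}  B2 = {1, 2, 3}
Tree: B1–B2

A tree decomposition must satisfy three properties: every vertex lies in some bag; for every edge, both endpoints lie together in some bag; and for every vertex, the bags containing it form a connected subtree. Here vertex 4 appears in no bag, so the decomposition is invalid.

No — vertex 4 appears in no bag.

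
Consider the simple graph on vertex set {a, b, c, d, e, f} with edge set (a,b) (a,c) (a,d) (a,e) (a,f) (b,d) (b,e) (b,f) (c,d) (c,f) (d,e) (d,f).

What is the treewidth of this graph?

3

A width-3 tree decomposition is:
Bags: B1 = {a, b, d, f}  B2 = {a, c, d, f}  B3 = {a, b, d, e}
Tree: B1–B2, B1–B3
Every bag has size at most 4, so the width is 4 − 1 = 3 and tw(G) ≤ 3. For the lower bound, the 4 vertices {a, b, d, e} are pairwise adjacent, and any tree decomposition puts a clique entirely inside one bag — forcing width ≥ 3. Therefore the treewidth is 3.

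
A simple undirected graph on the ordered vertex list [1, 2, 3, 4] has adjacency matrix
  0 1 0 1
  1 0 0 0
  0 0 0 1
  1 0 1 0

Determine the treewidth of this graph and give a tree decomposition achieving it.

Each bag holds 2 vertices, so the decomposition has width 1, which upper-bounds the treewidth. Since G has at least one edge (e.g. 2–1), it is not an edgeless graph, so tw(G) ≥ 1. Hence tw(G) = 1 exactly.

Treewidth 1.
Bags: B1 = {1, 2}  B2 = {1, 4}  B3 = {3, 4}
Tree: B1–B2, B2–B3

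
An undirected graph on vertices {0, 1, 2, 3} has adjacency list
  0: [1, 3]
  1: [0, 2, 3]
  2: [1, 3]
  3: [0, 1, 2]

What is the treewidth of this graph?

2

A width-2 tree decomposition is:
Bags: B1 = {1, 2, 3}  B2 = {0, 1, 3}
Tree: B1–B2
The largest bag has 3 vertices, giving width 2; this decomposition certifies tw(G) ≤ 2. On the other hand G contains the 3-clique {0, 1, 3}. A clique must lie in a single bag of any decomposition, so no decomposition can have width below 2. Therefore the treewidth is 2.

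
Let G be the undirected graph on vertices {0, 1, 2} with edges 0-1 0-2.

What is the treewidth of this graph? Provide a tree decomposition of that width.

The largest bag has 2 vertices, giving width 1; this decomposition certifies tw(G) ≤ 1. G has an edge, so its treewidth is at least 1. The upper and lower bounds meet at 1, so that is the treewidth.

Treewidth 1.
One optimal decomposition is:
Bags: B1 = {0, 2}  B2 = {0, 1}
Tree: B1–B2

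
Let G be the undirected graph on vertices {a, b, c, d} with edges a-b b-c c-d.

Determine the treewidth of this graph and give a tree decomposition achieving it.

Treewidth 1.
One such decomposition:
Bags: B1 = {a, b}  B2 = {b, c}  B3 = {c, d}
Tree: B1–B2, B2–B3

Each bag holds 2 vertices, so the decomposition has width 1, which upper-bounds the treewidth. Since G has at least one edge (e.g. a–b), it is not an edgeless graph, so tw(G) ≥ 1. Hence tw(G) = 1 exactly.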